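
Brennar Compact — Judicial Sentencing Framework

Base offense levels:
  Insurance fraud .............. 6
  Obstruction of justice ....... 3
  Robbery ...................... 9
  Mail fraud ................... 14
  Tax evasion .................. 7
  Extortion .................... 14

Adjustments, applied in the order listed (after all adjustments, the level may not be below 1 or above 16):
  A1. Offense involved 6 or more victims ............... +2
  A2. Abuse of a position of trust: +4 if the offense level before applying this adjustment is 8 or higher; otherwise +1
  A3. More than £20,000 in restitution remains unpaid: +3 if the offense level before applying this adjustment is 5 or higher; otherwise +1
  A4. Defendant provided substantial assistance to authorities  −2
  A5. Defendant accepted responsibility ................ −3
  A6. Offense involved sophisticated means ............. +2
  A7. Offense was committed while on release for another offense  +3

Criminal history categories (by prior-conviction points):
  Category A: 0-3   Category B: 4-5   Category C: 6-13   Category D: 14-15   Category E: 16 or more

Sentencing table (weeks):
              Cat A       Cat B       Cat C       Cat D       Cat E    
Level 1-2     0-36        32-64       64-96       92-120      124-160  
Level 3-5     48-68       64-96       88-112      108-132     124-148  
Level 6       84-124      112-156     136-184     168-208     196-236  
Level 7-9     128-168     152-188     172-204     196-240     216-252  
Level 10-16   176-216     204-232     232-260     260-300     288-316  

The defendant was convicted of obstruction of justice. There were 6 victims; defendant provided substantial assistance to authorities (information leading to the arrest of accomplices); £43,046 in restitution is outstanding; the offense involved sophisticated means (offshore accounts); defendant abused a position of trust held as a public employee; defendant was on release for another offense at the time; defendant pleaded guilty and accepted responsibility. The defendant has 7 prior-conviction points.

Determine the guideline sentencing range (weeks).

Base offense level for obstruction of justice: 3.
A1 applies: 3 + 2 = 5.
A2 applies (level before this adjustment is 5 < 8, so +1): 5 + 1 = 6.
A3 applies (level before this adjustment is 6 ≥ 5, so +3): 6 + 3 = 9.
A4 applies: 9 − 2 = 7.
A5 applies: 7 − 3 = 4.
A6 applies: 4 + 2 = 6.
A7 applies: 6 + 3 = 9.
Final offense level: 9.
Criminal history: 7 prior points → Category C (6-13).
Level 9 falls in the 7-9 band.
Grid: Level 7-9 × Category C = 172-204 weeks.

172-204 weeks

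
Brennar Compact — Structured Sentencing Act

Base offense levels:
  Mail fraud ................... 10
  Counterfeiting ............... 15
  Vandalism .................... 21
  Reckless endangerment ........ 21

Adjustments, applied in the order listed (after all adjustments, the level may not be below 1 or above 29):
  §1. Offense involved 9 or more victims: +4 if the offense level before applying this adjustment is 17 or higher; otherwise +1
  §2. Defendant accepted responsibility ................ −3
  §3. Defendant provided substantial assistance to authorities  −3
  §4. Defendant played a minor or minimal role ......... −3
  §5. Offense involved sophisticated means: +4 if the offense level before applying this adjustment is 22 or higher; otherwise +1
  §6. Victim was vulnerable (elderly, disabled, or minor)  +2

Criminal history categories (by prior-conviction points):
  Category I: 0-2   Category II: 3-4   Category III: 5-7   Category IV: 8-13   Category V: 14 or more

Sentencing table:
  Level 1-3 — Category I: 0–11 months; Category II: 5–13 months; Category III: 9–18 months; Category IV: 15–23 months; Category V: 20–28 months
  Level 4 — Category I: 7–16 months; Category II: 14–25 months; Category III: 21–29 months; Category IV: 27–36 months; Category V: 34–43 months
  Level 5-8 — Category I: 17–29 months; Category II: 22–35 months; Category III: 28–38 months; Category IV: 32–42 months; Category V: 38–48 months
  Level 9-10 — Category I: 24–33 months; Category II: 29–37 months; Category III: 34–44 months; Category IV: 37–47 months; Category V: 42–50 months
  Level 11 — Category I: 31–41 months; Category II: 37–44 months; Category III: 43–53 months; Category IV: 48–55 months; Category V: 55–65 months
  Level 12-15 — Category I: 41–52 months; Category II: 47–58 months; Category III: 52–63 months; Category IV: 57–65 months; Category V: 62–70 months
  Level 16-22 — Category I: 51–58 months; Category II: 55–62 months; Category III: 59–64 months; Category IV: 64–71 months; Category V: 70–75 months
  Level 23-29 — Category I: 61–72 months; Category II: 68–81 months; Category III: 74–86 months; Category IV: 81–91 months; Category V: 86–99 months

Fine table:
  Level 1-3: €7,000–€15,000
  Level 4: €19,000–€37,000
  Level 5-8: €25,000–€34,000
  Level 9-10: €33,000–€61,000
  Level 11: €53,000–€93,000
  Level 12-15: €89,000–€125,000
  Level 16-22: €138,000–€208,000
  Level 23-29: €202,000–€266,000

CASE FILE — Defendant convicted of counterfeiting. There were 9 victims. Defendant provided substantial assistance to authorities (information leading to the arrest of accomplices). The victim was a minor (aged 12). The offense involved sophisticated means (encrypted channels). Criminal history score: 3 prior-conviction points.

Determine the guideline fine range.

Base offense level for counterfeiting: 15.
§1 applies (level before this adjustment is 15 < 17, so +1): 15 + 1 = 16.
§2 does not apply.
§3 applies: 16 − 3 = 13.
§4 does not apply.
§5 applies (level before this adjustment is 13 < 22, so +1): 13 + 1 = 14.
§6 applies: 14 + 2 = 16.
Final offense level: 16.
Level 16 falls in the 16-22 band.
Fine table: Level 16-22 → €138,000–€208,000.

€138,000–€208,000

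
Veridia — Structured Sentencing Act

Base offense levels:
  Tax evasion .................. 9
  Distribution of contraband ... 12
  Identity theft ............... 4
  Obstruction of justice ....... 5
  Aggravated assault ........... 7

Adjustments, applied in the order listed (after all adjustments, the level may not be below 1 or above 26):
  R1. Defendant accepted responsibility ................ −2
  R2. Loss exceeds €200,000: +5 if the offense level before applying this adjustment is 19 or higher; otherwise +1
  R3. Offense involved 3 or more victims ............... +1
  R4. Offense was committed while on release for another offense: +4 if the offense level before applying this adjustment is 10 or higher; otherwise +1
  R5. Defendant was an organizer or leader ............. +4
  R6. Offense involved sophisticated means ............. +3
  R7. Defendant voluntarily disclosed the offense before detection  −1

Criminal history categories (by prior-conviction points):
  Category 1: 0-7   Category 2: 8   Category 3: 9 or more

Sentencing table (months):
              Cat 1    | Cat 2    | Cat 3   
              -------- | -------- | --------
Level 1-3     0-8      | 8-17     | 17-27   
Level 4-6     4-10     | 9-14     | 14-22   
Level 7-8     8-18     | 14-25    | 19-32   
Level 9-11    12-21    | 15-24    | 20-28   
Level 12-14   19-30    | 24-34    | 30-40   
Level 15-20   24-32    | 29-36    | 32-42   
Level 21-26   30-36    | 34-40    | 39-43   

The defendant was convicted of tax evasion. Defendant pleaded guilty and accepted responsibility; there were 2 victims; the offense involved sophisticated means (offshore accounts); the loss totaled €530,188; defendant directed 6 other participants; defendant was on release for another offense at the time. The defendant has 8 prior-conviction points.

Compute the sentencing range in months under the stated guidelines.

29-36 months

Base offense level for tax evasion: 9.
R1 applies: 9 − 2 = 7.
R2 applies (level before this adjustment is 7 < 19, so +1): 7 + 1 = 8.
R4 applies (level before this adjustment is 8 < 10, so +1): 8 + 1 = 9.
R5 applies: 9 + 4 = 13.
R6 applies: 13 + 3 = 16.
R7 does not apply.
Final offense level: 16.
Criminal history: 8 prior points → Category 2 (8).
Level 16 falls in the 15-20 band.
Grid: Level 15-20 × Category 2 = 29-36 months.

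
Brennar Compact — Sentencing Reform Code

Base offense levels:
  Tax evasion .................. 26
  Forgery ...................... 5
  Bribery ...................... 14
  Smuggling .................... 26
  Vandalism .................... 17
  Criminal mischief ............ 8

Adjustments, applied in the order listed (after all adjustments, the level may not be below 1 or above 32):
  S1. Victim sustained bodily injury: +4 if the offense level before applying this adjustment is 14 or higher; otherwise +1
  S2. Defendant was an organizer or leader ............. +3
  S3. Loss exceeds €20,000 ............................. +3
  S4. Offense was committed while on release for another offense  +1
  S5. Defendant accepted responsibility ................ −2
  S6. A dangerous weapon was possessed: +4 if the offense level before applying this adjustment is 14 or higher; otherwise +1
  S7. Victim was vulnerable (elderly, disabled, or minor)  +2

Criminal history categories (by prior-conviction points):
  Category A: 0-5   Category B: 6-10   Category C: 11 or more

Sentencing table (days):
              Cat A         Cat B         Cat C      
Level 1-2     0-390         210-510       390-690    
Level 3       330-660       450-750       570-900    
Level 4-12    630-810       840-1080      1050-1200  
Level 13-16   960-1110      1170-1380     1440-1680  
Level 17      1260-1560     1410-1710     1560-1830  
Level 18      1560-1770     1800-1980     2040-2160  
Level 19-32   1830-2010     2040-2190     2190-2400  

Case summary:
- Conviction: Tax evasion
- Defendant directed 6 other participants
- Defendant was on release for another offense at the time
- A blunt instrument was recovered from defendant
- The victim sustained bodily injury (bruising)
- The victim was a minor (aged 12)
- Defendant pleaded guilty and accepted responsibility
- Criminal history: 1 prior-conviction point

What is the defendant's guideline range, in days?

1830-2010 days

Base offense level for tax evasion: 26.
S1 applies (level before this adjustment is 26 ≥ 14, so +4): 26 + 4 = 30.
S2 applies: 30 + 3 = 33.
S3 does not apply.
S4 applies: 33 + 1 = 34.
S5 applies: 34 − 2 = 32.
S6 applies (level before this adjustment is 32 ≥ 14, so +4): 32 + 4 = 36.
S7 applies: 36 + 2 = 38.
Level 38 exceeds the maximum of 32; capped at 32.
Final offense level: 32.
Criminal history: 1 prior point → Category A (0-5).
Level 32 falls in the 19-32 band.
Grid: Level 19-32 × Category A = 1830-2010 days.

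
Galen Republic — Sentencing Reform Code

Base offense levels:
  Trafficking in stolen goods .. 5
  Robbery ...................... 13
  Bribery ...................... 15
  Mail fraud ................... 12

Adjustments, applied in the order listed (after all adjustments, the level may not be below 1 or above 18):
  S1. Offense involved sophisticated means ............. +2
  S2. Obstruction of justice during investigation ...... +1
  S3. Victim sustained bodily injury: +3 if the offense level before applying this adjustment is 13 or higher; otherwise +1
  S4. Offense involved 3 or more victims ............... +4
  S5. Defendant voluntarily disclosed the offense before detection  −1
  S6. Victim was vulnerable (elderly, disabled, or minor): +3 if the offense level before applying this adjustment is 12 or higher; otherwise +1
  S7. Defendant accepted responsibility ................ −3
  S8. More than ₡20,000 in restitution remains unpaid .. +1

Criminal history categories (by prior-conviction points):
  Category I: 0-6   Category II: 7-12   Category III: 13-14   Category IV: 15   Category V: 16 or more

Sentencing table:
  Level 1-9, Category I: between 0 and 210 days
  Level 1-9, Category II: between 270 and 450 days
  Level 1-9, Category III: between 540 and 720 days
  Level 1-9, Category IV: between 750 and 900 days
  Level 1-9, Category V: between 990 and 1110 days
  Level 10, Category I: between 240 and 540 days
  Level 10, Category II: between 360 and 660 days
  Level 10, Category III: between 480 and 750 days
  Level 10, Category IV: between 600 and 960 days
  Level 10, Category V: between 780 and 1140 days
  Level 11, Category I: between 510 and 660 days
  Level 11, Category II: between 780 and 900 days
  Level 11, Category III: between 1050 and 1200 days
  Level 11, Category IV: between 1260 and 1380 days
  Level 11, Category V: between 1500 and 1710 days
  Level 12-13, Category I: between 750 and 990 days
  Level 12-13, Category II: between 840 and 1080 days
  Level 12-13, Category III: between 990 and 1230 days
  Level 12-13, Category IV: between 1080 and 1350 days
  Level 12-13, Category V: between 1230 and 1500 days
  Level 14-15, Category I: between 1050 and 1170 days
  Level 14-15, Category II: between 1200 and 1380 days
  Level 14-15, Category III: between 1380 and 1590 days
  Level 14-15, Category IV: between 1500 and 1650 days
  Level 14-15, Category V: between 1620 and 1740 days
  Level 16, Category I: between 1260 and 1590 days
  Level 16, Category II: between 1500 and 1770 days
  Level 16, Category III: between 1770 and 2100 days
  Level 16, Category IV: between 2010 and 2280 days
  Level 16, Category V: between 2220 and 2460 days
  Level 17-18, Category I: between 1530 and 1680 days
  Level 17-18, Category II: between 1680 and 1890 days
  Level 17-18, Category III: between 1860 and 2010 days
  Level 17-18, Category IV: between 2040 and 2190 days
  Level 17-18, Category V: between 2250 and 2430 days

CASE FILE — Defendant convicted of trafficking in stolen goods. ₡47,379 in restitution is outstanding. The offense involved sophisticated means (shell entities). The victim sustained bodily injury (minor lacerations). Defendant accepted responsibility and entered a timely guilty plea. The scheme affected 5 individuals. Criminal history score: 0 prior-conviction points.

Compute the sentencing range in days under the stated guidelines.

Base offense level for trafficking in stolen goods: 5.
S1 applies: 5 + 2 = 7.
S3 applies (level before this adjustment is 7 < 13, so +1): 7 + 1 = 8.
S4 applies: 8 + 4 = 12.
S7 applies: 12 − 3 = 9.
S8 applies: 9 + 1 = 10.
Final offense level: 10.
Criminal history: 0 prior points → Category I (0-6).
Level 10 falls in the 10 band.
Grid: Level 10 × Category I = 240-540 days.

240-540 days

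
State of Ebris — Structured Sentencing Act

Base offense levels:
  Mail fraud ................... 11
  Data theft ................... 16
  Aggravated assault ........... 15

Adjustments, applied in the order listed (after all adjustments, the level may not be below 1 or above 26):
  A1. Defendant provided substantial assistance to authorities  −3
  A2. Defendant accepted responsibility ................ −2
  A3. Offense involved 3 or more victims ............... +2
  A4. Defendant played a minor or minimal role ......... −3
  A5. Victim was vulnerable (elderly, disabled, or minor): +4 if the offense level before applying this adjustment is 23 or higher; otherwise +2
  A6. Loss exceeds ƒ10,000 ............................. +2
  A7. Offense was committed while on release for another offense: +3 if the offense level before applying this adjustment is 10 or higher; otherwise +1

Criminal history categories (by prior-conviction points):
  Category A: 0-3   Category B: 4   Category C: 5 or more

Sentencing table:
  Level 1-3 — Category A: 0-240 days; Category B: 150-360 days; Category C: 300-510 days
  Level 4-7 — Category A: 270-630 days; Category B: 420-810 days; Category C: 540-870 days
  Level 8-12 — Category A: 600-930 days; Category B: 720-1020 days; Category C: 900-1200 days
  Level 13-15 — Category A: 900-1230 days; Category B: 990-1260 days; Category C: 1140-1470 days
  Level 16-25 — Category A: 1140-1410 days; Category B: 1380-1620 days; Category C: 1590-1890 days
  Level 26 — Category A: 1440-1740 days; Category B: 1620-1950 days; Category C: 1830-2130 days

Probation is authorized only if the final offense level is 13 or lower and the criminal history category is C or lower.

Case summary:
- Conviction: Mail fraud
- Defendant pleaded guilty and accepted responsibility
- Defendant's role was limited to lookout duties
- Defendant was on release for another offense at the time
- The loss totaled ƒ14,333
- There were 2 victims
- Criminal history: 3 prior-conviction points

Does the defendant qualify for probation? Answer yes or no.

Base offense level for mail fraud: 11.
A1 does not apply.
A2 applies: 11 − 2 = 9.
A3 does not apply.
A4 applies: 9 − 3 = 6.
A5 does not apply.
A6 applies: 6 + 2 = 8.
A7 applies (level before this adjustment is 8 < 10, so +1): 8 + 1 = 9.
Final offense level: 9.
Criminal history: 3 prior points → Category A (0-3).
Level 9 falls in the 8-12 band.
Grid: Level 8-12 × Category A = 600-930 days.
Probation check: level 9 ≤ 13 and category A ≤ C → eligible.

Yes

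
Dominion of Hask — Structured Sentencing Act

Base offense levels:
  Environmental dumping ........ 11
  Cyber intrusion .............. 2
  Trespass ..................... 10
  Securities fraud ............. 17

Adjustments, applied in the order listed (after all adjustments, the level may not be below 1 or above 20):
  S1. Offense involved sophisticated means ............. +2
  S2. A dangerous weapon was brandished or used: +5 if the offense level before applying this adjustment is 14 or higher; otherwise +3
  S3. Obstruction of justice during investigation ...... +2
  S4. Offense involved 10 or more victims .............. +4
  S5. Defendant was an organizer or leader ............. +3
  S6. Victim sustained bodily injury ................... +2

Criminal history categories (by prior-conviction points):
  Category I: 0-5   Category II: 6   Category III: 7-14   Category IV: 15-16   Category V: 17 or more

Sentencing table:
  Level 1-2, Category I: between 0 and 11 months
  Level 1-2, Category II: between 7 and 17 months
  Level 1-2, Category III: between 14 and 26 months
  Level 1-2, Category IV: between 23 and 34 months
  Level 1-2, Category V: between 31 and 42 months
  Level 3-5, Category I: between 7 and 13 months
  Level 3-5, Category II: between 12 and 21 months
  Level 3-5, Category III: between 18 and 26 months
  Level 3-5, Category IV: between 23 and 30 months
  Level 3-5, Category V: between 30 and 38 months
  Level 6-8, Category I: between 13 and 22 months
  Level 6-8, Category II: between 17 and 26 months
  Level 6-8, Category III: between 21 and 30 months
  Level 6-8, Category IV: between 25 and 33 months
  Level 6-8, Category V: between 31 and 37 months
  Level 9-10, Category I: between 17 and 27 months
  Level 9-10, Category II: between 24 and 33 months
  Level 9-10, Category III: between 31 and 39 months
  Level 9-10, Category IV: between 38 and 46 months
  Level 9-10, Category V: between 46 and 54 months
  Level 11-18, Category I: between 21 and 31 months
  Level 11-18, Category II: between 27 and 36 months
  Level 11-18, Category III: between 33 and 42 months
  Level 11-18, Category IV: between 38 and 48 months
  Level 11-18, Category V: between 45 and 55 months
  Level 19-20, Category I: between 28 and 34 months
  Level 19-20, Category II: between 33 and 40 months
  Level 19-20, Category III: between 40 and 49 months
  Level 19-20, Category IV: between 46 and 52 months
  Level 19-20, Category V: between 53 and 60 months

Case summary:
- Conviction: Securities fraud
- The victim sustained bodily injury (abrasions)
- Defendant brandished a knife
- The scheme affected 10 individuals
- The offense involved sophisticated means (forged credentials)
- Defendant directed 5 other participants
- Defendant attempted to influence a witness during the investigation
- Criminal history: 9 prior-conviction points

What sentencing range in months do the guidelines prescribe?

Base offense level for securities fraud: 17.
S1 applies: 17 + 2 = 19.
S2 applies (level before this adjustment is 19 ≥ 14, so +5): 19 + 5 = 24.
S3 applies: 24 + 2 = 26.
S4 applies: 26 + 4 = 30.
S5 applies: 30 + 3 = 33.
S6 applies: 33 + 2 = 35.
Level 35 exceeds the maximum of 20; capped at 20.
Final offense level: 20.
Criminal history: 9 prior points → Category III (7-14).
Level 20 falls in the 19-20 band.
Grid: Level 19-20 × Category III = 40-49 months.

40-49 months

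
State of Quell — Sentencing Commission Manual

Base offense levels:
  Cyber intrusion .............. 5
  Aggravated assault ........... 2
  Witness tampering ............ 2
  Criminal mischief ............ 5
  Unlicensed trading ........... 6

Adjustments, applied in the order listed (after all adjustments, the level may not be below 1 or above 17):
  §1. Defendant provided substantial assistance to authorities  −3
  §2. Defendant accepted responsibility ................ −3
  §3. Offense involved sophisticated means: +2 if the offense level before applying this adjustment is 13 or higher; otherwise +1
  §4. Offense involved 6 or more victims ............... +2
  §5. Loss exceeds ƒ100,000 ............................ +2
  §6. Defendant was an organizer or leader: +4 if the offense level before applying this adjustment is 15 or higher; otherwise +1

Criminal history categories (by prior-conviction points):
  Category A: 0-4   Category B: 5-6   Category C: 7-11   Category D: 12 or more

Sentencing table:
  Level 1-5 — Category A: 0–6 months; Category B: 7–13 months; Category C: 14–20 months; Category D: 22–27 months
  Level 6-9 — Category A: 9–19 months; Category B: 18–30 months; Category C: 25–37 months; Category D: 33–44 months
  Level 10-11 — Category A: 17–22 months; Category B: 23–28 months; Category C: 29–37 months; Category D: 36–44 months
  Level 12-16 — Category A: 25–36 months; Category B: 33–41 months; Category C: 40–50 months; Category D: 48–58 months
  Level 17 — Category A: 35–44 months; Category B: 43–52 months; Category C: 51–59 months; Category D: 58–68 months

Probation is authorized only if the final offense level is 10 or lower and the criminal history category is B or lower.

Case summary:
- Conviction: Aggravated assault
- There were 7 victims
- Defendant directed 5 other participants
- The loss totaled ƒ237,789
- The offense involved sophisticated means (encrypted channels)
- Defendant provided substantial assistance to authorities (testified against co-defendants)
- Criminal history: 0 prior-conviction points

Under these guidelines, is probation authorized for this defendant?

Yes

Base offense level for aggravated assault: 2.
§1 applies: 2 − 3 = -1.
§3 applies (level before this adjustment is -1 < 13, so +1): -1 + 1 = 0.
§4 applies: 0 + 2 = 2.
§5 applies: 2 + 2 = 4.
§6 applies (level before this adjustment is 4 < 15, so +1): 4 + 1 = 5.
Final offense level: 5.
Criminal history: 0 prior points → Category A (0-4).
Level 5 falls in the 1-5 band.
Grid: Level 1-5 × Category A = 0-6 months.
Probation check: level 5 ≤ 10 and category A ≤ B → eligible.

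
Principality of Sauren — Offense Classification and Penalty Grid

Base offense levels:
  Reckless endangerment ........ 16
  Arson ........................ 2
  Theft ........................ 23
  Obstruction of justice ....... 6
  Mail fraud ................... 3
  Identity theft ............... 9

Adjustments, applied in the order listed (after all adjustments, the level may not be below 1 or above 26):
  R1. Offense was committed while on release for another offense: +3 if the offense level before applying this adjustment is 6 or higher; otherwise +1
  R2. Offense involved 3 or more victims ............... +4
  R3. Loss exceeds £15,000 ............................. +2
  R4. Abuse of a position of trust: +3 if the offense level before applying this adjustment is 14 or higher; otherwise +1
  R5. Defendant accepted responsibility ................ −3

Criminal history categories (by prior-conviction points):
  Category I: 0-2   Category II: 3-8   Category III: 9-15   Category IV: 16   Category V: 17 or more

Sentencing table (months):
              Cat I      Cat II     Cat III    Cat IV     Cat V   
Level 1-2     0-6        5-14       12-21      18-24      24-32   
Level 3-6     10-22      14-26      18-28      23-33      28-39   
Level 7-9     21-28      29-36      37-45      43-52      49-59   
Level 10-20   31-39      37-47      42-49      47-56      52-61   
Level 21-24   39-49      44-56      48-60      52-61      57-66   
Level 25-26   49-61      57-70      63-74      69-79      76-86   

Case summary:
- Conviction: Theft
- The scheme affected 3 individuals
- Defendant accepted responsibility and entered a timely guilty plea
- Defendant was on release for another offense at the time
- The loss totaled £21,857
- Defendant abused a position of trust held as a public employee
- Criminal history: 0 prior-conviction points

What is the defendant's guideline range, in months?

49-61 months

Base offense level for theft: 23.
R1 applies (level before this adjustment is 23 ≥ 6, so +3): 23 + 3 = 26.
R2 applies: 26 + 4 = 30.
R3 applies: 30 + 2 = 32.
R4 applies (level before this adjustment is 32 ≥ 14, so +3): 32 + 3 = 35.
R5 applies: 35 − 3 = 32.
Level 32 exceeds the maximum of 26; capped at 26.
Final offense level: 26.
Criminal history: 0 prior points → Category I (0-2).
Level 26 falls in the 25-26 band.
Grid: Level 25-26 × Category I = 49-61 months.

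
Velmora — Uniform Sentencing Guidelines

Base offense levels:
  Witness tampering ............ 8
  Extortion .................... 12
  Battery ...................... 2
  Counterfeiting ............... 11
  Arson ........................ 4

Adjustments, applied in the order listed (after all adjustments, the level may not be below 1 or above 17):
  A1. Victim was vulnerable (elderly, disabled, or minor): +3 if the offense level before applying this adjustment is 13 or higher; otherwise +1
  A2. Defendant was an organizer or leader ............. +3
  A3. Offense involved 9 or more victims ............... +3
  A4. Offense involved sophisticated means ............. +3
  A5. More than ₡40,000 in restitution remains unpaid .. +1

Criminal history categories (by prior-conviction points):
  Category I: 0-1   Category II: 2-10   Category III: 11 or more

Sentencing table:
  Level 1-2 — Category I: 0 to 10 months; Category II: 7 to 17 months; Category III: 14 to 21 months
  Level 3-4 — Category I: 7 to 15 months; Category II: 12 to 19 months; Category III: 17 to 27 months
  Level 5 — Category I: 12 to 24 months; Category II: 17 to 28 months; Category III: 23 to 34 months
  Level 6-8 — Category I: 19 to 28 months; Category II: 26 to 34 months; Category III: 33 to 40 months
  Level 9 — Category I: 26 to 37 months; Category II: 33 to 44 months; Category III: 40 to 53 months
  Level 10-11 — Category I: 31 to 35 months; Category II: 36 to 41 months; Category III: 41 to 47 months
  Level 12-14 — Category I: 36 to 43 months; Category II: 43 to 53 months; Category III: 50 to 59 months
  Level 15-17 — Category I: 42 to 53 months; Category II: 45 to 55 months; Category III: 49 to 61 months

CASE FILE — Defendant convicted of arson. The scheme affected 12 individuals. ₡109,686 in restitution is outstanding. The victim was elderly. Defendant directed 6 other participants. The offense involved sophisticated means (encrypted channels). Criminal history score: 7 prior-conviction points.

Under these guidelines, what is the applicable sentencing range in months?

Base offense level for arson: 4.
A1 applies (level before this adjustment is 4 < 13, so +1): 4 + 1 = 5.
A2 applies: 5 + 3 = 8.
A3 applies: 8 + 3 = 11.
A4 applies: 11 + 3 = 14.
A5 applies: 14 + 1 = 15.
Final offense level: 15.
Criminal history: 7 prior points → Category II (2-10).
Level 15 falls in the 15-17 band.
Grid: Level 15-17 × Category II = 45-55 months.

45-55 months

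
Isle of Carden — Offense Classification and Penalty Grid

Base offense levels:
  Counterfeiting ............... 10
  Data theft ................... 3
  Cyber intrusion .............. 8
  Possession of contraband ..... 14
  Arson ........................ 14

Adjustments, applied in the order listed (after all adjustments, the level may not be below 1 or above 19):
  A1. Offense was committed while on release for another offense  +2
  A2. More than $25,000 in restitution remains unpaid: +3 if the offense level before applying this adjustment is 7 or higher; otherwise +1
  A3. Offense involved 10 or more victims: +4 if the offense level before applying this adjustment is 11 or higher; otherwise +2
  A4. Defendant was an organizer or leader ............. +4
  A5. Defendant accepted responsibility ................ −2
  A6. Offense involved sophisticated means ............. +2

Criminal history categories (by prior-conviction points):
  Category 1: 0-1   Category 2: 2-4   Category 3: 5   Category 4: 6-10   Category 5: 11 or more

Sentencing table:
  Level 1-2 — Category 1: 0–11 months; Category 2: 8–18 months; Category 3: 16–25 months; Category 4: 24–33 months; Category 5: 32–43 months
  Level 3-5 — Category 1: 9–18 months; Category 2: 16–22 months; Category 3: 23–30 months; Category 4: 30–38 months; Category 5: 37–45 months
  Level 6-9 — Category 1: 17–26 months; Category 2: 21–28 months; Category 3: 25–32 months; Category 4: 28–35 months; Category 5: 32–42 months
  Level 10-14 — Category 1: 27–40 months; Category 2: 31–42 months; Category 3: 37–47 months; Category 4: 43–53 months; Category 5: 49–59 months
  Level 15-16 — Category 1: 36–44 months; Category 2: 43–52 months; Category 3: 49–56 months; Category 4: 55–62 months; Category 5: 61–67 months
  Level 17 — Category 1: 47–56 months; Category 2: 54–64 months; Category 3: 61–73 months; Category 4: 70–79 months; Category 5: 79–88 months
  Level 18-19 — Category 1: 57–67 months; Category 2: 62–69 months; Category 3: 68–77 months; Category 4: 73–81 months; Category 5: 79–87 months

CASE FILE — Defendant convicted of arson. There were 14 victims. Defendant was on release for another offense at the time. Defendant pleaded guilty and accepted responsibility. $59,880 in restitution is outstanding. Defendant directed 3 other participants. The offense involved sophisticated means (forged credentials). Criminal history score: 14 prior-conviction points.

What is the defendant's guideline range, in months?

Base offense level for arson: 14.
A1 applies: 14 + 2 = 16.
A2 applies (level before this adjustment is 16 ≥ 7, so +3): 16 + 3 = 19.
A3 applies (level before this adjustment is 19 ≥ 11, so +4): 19 + 4 = 23.
A4 applies: 23 + 4 = 27.
A5 applies: 27 − 2 = 25.
A6 applies: 25 + 2 = 27.
Level 27 exceeds the maximum of 19; capped at 19.
Final offense level: 19.
Criminal history: 14 prior points → Category 5 (11+).
Level 19 falls in the 18-19 band.
Grid: Level 18-19 × Category 5 = 79-87 months.

79-87 months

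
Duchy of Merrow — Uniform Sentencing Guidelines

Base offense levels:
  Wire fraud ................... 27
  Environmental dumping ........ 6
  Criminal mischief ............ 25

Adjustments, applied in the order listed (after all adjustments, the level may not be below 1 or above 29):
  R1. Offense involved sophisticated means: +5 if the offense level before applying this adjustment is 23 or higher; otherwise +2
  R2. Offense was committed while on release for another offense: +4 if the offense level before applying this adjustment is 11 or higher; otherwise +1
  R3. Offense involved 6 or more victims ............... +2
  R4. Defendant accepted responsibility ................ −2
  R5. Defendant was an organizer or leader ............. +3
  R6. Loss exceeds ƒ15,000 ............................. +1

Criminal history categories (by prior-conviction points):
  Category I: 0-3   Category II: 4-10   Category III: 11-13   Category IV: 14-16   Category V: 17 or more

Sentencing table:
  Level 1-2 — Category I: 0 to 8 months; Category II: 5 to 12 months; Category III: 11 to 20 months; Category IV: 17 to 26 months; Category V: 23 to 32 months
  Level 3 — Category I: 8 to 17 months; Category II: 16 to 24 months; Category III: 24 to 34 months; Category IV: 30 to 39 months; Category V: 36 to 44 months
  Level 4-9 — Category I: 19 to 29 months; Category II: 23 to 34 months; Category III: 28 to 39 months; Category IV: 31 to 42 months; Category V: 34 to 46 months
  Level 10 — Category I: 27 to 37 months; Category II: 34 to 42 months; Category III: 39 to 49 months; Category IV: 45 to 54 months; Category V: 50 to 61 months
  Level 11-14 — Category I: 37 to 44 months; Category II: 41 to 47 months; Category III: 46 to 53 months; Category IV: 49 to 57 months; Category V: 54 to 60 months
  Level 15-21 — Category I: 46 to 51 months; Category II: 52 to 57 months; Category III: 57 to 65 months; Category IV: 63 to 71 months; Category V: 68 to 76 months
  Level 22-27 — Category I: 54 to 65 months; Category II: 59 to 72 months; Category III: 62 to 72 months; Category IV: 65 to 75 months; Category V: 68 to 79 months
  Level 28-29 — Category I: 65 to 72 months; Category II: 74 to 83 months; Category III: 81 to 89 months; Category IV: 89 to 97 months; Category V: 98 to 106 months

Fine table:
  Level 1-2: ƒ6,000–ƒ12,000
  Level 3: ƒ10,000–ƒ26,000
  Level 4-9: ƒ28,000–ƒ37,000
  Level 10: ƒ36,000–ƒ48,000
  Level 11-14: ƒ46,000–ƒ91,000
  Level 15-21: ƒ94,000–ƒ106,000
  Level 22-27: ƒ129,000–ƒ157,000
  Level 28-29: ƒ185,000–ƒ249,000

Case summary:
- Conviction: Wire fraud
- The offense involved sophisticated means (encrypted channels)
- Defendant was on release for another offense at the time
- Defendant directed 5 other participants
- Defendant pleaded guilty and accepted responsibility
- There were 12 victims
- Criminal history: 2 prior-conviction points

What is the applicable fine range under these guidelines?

ƒ185,000–ƒ249,000

Base offense level for wire fraud: 27.
R1 applies (level before this adjustment is 27 ≥ 23, so +5): 27 + 5 = 32.
R2 applies (level before this adjustment is 32 ≥ 11, so +4): 32 + 4 = 36.
R3 applies: 36 + 2 = 38.
R4 applies: 38 − 2 = 36.
R5 applies: 36 + 3 = 39.
Level 39 exceeds the maximum of 29; capped at 29.
Final offense level: 29.
Level 29 falls in the 28-29 band.
Fine table: Level 28-29 → ƒ185,000–ƒ249,000.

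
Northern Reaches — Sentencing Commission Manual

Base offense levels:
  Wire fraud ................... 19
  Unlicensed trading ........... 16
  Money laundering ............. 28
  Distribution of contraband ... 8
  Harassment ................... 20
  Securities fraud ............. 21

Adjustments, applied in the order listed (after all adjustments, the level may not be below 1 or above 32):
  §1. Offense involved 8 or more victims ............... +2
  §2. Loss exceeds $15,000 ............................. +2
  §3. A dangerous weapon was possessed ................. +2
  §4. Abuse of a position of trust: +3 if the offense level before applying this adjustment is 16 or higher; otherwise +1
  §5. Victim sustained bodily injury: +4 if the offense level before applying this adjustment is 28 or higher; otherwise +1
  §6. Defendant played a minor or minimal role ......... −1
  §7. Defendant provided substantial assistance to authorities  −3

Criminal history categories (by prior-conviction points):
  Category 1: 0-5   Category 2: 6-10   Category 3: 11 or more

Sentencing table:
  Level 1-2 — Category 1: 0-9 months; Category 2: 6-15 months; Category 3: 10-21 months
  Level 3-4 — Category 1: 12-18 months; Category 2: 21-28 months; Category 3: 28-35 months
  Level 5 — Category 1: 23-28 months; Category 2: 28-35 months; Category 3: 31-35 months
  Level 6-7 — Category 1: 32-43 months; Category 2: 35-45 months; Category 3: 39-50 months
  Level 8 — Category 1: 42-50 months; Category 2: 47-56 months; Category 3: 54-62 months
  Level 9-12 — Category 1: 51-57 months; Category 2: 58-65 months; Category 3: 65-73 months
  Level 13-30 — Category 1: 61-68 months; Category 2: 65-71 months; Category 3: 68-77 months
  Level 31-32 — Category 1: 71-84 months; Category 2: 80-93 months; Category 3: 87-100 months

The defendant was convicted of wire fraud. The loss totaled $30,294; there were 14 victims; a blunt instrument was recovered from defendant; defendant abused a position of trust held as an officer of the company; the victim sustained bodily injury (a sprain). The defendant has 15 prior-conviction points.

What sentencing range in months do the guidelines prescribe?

Base offense level for wire fraud: 19.
§1 applies: 19 + 2 = 21.
§2 applies: 21 + 2 = 23.
§3 applies: 23 + 2 = 25.
§4 applies (level before this adjustment is 25 ≥ 16, so +3): 25 + 3 = 28.
§5 applies (level before this adjustment is 28 ≥ 28, so +4): 28 + 4 = 32.
§6 does not apply.
Final offense level: 32.
Criminal history: 15 prior points → Category 3 (11+).
Level 32 falls in the 31-32 band.
Grid: Level 31-32 × Category 3 = 87-100 months.

87-100 months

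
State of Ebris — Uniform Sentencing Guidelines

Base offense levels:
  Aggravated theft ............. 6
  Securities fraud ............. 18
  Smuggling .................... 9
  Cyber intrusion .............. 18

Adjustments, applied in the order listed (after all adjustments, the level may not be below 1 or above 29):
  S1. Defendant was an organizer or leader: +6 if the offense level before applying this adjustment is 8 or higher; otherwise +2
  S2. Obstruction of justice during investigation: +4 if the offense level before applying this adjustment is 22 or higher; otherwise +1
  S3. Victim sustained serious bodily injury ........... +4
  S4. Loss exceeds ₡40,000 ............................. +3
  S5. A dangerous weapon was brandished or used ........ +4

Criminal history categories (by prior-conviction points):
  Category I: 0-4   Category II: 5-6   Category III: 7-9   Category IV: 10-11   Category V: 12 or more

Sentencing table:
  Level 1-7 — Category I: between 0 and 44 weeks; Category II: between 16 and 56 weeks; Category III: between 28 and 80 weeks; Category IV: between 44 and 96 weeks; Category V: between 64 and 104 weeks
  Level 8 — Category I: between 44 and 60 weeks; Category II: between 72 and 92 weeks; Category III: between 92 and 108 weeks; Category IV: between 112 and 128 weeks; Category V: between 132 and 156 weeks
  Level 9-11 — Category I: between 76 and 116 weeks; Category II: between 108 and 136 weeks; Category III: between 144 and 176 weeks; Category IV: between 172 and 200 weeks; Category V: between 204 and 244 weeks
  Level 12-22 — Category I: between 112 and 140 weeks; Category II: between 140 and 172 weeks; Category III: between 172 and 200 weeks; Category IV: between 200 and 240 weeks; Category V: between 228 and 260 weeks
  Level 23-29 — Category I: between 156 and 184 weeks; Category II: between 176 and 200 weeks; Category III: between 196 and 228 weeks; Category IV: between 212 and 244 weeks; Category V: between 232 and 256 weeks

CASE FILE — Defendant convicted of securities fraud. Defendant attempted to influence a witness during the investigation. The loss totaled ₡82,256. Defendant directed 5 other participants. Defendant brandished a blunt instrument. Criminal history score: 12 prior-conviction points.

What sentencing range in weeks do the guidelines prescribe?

232-256 weeks

Base offense level for securities fraud: 18.
S1 applies (level before this adjustment is 18 ≥ 8, so +6): 18 + 6 = 24.
S2 applies (level before this adjustment is 24 ≥ 22, so +4): 24 + 4 = 28.
S4 applies: 28 + 3 = 31.
S5 applies: 31 + 4 = 35.
Level 35 exceeds the maximum of 29; capped at 29.
Final offense level: 29.
Criminal history: 12 prior points → Category V (12+).
Level 29 falls in the 23-29 band.
Grid: Level 23-29 × Category V = 232-256 weeks.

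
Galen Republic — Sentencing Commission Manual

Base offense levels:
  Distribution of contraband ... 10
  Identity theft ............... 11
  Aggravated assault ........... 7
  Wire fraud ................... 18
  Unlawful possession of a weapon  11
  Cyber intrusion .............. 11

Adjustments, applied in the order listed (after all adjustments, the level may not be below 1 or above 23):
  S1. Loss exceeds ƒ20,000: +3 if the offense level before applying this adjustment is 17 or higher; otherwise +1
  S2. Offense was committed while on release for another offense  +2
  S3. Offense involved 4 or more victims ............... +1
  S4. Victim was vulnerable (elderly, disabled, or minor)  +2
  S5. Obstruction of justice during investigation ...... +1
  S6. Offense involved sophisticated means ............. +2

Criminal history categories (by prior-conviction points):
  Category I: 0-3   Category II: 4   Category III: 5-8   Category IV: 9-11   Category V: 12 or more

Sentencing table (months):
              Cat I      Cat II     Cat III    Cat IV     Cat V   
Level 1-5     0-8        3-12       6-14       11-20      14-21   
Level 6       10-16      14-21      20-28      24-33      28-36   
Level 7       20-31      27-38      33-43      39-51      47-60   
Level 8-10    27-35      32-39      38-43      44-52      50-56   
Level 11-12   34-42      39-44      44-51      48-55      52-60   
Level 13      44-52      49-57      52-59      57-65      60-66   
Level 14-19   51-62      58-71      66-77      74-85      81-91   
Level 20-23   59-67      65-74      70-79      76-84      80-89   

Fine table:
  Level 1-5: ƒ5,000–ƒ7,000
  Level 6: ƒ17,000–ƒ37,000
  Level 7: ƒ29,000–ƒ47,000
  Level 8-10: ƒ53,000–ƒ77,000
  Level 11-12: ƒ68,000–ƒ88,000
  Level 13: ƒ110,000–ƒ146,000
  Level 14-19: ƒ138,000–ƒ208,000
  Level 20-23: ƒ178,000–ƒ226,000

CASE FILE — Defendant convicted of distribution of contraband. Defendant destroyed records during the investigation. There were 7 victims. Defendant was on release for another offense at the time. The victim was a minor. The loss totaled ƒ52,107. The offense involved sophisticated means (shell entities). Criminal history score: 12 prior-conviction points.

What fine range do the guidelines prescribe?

Base offense level for distribution of contraband: 10.
S1 applies (level before this adjustment is 10 < 17, so +1): 10 + 1 = 11.
S2 applies: 11 + 2 = 13.
S3 applies: 13 + 1 = 14.
S4 applies: 14 + 2 = 16.
S5 applies: 16 + 1 = 17.
S6 applies: 17 + 2 = 19.
Final offense level: 19.
Level 19 falls in the 14-19 band.
Fine table: Level 14-19 → ƒ138,000–ƒ208,000.

ƒ138,000–ƒ208,000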